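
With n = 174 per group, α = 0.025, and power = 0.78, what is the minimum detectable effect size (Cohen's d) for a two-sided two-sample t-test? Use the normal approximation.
d ≈ 0.32

Minimum detectable effect (two-sample t-test, normal approximation):
d = (z_{α/2} + z_β) / √(n/2)
d = (2.241 + 0.772) / √(174/2)
d = 3.014 / 9.327
d ≈ 0.32

By Cohen's convention (0.2 small / 0.5 medium / 0.8 large): small effect.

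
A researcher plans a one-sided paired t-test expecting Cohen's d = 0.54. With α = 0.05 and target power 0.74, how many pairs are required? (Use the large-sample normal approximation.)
n = 18 pairs

Sample size formula (paired t-test, normal approximation):
n = ((z_α + z_β) / d)²

z_α = 1.645 (for α = 0.05, one-sided)
z_β = 0.643 (for power = 0.74)
d = 0.54

n = ((1.645 + 0.643) / 0.54)²
n = (4.237)²
n ≈ 17.95
Round up to the next whole number: n = 18 pairs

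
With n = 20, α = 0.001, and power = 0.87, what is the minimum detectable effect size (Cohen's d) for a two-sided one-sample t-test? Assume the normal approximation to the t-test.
d ≈ 0.99

Minimum detectable effect (one-sample t-test, normal approximation):
d = (z_{α/2} + z_β) / √n
d = (3.291 + 1.126) / √20
d = 4.417 / 4.472
d ≈ 0.99

By Cohen's convention (0.2 small / 0.5 medium / 0.8 large): large effect.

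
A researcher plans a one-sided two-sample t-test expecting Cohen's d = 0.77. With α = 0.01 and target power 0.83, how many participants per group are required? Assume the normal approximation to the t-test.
n = 37 per group

Sample size formula (two-sample t-test, normal approximation):
n = 2 · ((z_α + z_β) / d)²

z_α = 2.326 (for α = 0.01, one-sided)
z_β = 0.954 (for power = 0.83)
d = 0.77

n = 2 · ((2.326 + 0.954) / 0.77)²
n = 2 · (4.260)²
n ≈ 36.30
Round up to the next whole number: n = 37 per group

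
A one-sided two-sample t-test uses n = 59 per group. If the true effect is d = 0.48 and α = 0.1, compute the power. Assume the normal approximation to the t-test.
Power ≈ 0.91

Power calculation (two-sample t-test, normal approximation):
z_β = d · √(n/2) - z_α
z_β = 0.48 · √(59/2) - 1.282
z_β = 0.48 · 5.431 - 1.282
z_β = 1.326

Power = Φ(z_β) = Φ(1.326) ≈ 0.907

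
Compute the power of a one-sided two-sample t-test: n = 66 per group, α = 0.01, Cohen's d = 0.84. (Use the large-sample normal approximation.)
Power ≈ 0.99

Power calculation (two-sample t-test, normal approximation):
z_β = d · √(n/2) - z_α
z_β = 0.84 · √(66/2) - 2.326
z_β = 0.84 · 5.745 - 2.326
z_β = 2.499

Power = Φ(z_β) = Φ(2.499) ≈ 0.994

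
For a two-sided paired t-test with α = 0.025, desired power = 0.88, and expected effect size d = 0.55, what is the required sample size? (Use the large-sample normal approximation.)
n = 39 pairs

Sample size formula (paired t-test, normal approximation):
n = ((z_{α/2} + z_β) / d)²

z_{α/2} = 2.241 (for α = 0.025, two-sided)
z_β = 1.175 (for power = 0.88)
d = 0.55

n = ((2.241 + 1.175) / 0.55)²
n = (6.211)²
n ≈ 38.58
Round up to the next whole number: n = 39 pairs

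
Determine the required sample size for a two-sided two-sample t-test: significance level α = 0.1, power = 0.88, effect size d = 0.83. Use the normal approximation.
n = 24 per group

Sample size formula (two-sample t-test, normal approximation):
n = 2 · ((z_{α/2} + z_β) / d)²

z_{α/2} = 1.645 (for α = 0.1, two-sided)
z_β = 1.175 (for power = 0.88)
d = 0.83

n = 2 · ((1.645 + 1.175) / 0.83)²
n = 2 · (3.398)²
n ≈ 23.09
Round up to the next whole number: n = 24 per group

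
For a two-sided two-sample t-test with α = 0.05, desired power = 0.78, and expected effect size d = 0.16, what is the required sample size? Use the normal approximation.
n = 584 per group

Sample size formula (two-sample t-test, normal approximation):
n = 2 · ((z_{α/2} + z_β) / d)²

z_{α/2} = 1.960 (for α = 0.05, two-sided)
z_β = 0.772 (for power = 0.78)
d = 0.16

n = 2 · ((1.960 + 0.772) / 0.16)²
n = 2 · (17.075)²
n ≈ 583.11
Round up to the next whole number: n = 584 per group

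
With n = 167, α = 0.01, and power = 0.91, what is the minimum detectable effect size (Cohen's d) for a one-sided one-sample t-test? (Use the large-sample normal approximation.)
d ≈ 0.28

Minimum detectable effect (one-sample t-test, normal approximation):
d = (z_α + z_β) / √n
d = (2.326 + 1.341) / √167
d = 3.667 / 12.923
d ≈ 0.28

By Cohen's convention (0.2 small / 0.5 medium / 0.8 large): small effect.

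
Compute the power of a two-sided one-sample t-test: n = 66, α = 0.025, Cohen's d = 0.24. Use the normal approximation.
Power ≈ 0.39

Power calculation (one-sample t-test, normal approximation):
z_β = d · √n - z_{α/2}
z_β = 0.24 · √66 - 2.241
z_β = 0.24 · 8.124 - 2.241
z_β = -0.292

Power = Φ(z_β) = Φ(-0.292) ≈ 0.385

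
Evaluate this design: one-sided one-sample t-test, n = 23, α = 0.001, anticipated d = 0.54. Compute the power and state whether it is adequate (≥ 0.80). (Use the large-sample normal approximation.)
Power ≈ 0.31; the study is underpowered (power < 0.80)

Power calculation (one-sample t-test, normal approximation):
z_β = d · √n - z_α
z_β = 0.54 · √23 - 3.090
z_β = 0.54 · 4.796 - 3.090
z_β = -0.500

Power = Φ(z_β) = Φ(-0.500) ≈ 0.308

Effect size d = 0.54 is medium by Cohen's convention (0.2/0.5/0.8).

Threshold: power ≥ 0.80 is conventionally adequate.
Power ≈ 0.31 → the study is underpowered (power < 0.80).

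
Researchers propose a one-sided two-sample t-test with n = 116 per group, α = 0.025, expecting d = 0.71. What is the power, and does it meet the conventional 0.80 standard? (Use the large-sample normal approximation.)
Power ≈ 1.00; the study is adequately powered (power ≥ 0.80)

Power calculation (two-sample t-test, normal approximation):
z_β = d · √(n/2) - z_α
z_β = 0.71 · √(116/2) - 1.960
z_β = 0.71 · 7.616 - 1.960
z_β = 3.447

Power = Φ(z_β) = Φ(3.447) ≈ 1.000

Effect size d = 0.71 is medium by Cohen's convention (0.2/0.5/0.8).

Threshold: power ≥ 0.80 is conventionally adequate.
Power ≈ 1.00 → the study is adequately powered (power ≥ 0.80).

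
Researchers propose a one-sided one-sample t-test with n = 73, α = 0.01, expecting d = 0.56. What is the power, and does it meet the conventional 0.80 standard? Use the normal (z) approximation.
Power ≈ 0.99; the study is adequately powered (power ≥ 0.80)

Power calculation (one-sample t-test, normal approximation):
z_β = d · √n - z_α
z_β = 0.56 · √73 - 2.326
z_β = 0.56 · 8.544 - 2.326
z_β = 2.458

Power = Φ(z_β) = Φ(2.458) ≈ 0.993

Effect size d = 0.56 is medium by Cohen's convention (0.2/0.5/0.8).

Threshold: power ≥ 0.80 is conventionally adequate.
Power ≈ 0.99 → the study is adequately powered (power ≥ 0.80).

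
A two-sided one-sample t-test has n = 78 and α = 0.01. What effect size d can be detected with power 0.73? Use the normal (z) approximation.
d ≈ 0.36

Minimum detectable effect (one-sample t-test, normal approximation):
d = (z_{α/2} + z_β) / √n
d = (2.576 + 0.613) / √78
d = 3.189 / 8.832
d ≈ 0.36

By Cohen's convention (0.2 small / 0.5 medium / 0.8 large): small effect.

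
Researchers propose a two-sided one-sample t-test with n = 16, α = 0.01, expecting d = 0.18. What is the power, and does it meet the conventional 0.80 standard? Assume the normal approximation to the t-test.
Power ≈ 0.03; the study is underpowered (power < 0.80)

Power calculation (one-sample t-test, normal approximation):
z_β = d · √n - z_{α/2}
z_β = 0.18 · √16 - 2.576
z_β = 0.18 · 4.000 - 2.576
z_β = -1.856

Power = Φ(z_β) = Φ(-1.856) ≈ 0.032

Effect size d = 0.18 is very small by Cohen's convention (0.2/0.5/0.8).

Threshold: power ≥ 0.80 is conventionally adequate.
Power ≈ 0.03 → the study is underpowered (power < 0.80).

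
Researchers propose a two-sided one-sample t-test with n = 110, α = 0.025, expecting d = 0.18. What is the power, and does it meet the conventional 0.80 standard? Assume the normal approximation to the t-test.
Power ≈ 0.36; the study is underpowered (power < 0.80)

Power calculation (one-sample t-test, normal approximation):
z_β = d · √n - z_{α/2}
z_β = 0.18 · √110 - 2.241
z_β = 0.18 · 10.488 - 2.241
z_β = -0.354

Power = Φ(z_β) = Φ(-0.354) ≈ 0.362

Effect size d = 0.18 is very small by Cohen's convention (0.2/0.5/0.8).

Threshold: power ≥ 0.80 is conventionally adequate.
Power ≈ 0.36 → the study is underpowered (power < 0.80).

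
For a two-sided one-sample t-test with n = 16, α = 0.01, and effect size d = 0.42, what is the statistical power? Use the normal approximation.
Power ≈ 0.19

Power calculation (one-sample t-test, normal approximation):
z_β = d · √n - z_{α/2}
z_β = 0.42 · √16 - 2.576
z_β = 0.42 · 4.000 - 2.576
z_β = -0.896

Power = Φ(z_β) = Φ(-0.896) ≈ 0.185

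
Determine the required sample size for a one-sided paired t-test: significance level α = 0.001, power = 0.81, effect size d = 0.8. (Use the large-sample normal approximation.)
n = 25 pairs

Sample size formula (paired t-test, normal approximation):
n = ((z_α + z_β) / d)²

z_α = 3.090 (for α = 0.001, one-sided)
z_β = 0.878 (for power = 0.81)
d = 0.8

n = ((3.090 + 0.878) / 0.8)²
n = (4.960)²
n ≈ 24.60
Round up to the next whole number: n = 25 pairs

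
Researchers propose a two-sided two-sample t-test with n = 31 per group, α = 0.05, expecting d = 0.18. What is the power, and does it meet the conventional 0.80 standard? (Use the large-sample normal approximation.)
Power ≈ 0.11; the study is underpowered (power < 0.80)

Power calculation (two-sample t-test, normal approximation):
z_β = d · √(n/2) - z_{α/2}
z_β = 0.18 · √(31/2) - 1.960
z_β = 0.18 · 3.937 - 1.960
z_β = -1.251

Power = Φ(z_β) = Φ(-1.251) ≈ 0.105

Effect size d = 0.18 is very small by Cohen's convention (0.2/0.5/0.8).

Threshold: power ≥ 0.80 is conventionally adequate.
Power ≈ 0.11 → the study is underpowered (power < 0.80).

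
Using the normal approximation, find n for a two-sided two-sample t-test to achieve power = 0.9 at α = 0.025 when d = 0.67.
n = 56 per group

Sample size formula (two-sample t-test, normal approximation):
n = 2 · ((z_{α/2} + z_β) / d)²

z_{α/2} = 2.241 (for α = 0.025, two-sided)
z_β = 1.282 (for power = 0.9)
d = 0.67

n = 2 · ((2.241 + 1.282) / 0.67)²
n = 2 · (5.258)²
n ≈ 55.29
Round up to the next whole number: n = 56 per group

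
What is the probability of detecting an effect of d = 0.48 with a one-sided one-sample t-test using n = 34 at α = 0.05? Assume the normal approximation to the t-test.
Power ≈ 0.88

Power calculation (one-sample t-test, normal approximation):
z_β = d · √n - z_α
z_β = 0.48 · √34 - 1.645
z_β = 0.48 · 5.831 - 1.645
z_β = 1.154

Power = Φ(z_β) = Φ(1.154) ≈ 0.876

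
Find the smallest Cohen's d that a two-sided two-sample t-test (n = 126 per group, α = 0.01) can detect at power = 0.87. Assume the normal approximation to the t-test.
d ≈ 0.47

Minimum detectable effect (two-sample t-test, normal approximation):
d = (z_{α/2} + z_β) / √(n/2)
d = (2.576 + 1.126) / √(126/2)
d = 3.702 / 7.937
d ≈ 0.47

By Cohen's convention (0.2 small / 0.5 medium / 0.8 large): small effect.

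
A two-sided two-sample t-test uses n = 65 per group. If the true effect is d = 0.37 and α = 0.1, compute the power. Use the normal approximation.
Power ≈ 0.68

Power calculation (two-sample t-test, normal approximation):
z_β = d · √(n/2) - z_{α/2}
z_β = 0.37 · √(65/2) - 1.645
z_β = 0.37 · 5.701 - 1.645
z_β = 0.464

Power = Φ(z_β) = Φ(0.464) ≈ 0.679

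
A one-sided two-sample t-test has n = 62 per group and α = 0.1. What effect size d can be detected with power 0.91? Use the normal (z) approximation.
d ≈ 0.47

Minimum detectable effect (two-sample t-test, normal approximation):
d = (z_α + z_β) / √(n/2)
d = (1.282 + 1.341) / √(62/2)
d = 2.622 / 5.568
d ≈ 0.47

By Cohen's convention (0.2 small / 0.5 medium / 0.8 large): small effect.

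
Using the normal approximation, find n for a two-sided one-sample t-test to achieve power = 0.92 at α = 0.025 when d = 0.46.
n = 63

Sample size formula (one-sample t-test, normal approximation):
n = ((z_{α/2} + z_β) / d)²

z_{α/2} = 2.241 (for α = 0.025, two-sided)
z_β = 1.405 (for power = 0.92)
d = 0.46

n = ((2.241 + 1.405) / 0.46)²
n = (7.926)²
n ≈ 62.82
Round up to the next whole number: n = 63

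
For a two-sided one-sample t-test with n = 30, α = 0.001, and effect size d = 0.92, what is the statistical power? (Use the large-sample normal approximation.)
Power ≈ 0.96

Power calculation (one-sample t-test, normal approximation):
z_β = d · √n - z_{α/2}
z_β = 0.92 · √30 - 3.291
z_β = 0.92 · 5.477 - 3.291
z_β = 1.749

Power = Φ(z_β) = Φ(1.749) ≈ 0.960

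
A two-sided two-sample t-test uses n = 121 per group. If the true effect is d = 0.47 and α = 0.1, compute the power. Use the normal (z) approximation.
Power ≈ 0.98

Power calculation (two-sample t-test, normal approximation):
z_β = d · √(n/2) - z_{α/2}
z_β = 0.47 · √(121/2) - 1.645
z_β = 0.47 · 7.778 - 1.645
z_β = 2.011

Power = Φ(z_β) = Φ(2.011) ≈ 0.978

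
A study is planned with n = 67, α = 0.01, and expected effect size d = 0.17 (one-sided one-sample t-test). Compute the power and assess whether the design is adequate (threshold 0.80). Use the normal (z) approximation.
Power ≈ 0.17; the study is underpowered (power < 0.80)

Power calculation (one-sample t-test, normal approximation):
z_β = d · √n - z_α
z_β = 0.17 · √67 - 2.326
z_β = 0.17 · 8.185 - 2.326
z_β = -0.935

Power = Φ(z_β) = Φ(-0.935) ≈ 0.175

Effect size d = 0.17 is very small by Cohen's convention (0.2/0.5/0.8).

Threshold: power ≥ 0.80 is conventionally adequate.
Power ≈ 0.17 → the study is underpowered (power < 0.80).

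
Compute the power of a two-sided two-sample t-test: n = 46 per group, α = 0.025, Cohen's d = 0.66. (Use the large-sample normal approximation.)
Power ≈ 0.82

Power calculation (two-sample t-test, normal approximation):
z_β = d · √(n/2) - z_{α/2}
z_β = 0.66 · √(46/2) - 2.241
z_β = 0.66 · 4.796 - 2.241
z_β = 0.924

Power = Φ(z_β) = Φ(0.924) ≈ 0.822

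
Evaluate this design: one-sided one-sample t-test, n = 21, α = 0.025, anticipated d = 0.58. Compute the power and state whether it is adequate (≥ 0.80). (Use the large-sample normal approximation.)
Power ≈ 0.76; the study is underpowered (power < 0.80)

Power calculation (one-sample t-test, normal approximation):
z_β = d · √n - z_α
z_β = 0.58 · √21 - 1.960
z_β = 0.58 · 4.583 - 1.960
z_β = 0.698

Power = Φ(z_β) = Φ(0.698) ≈ 0.757

Effect size d = 0.58 is medium by Cohen's convention (0.2/0.5/0.8).

Threshold: power ≥ 0.80 is conventionally adequate.
Power ≈ 0.76 → the study is underpowered (power < 0.80).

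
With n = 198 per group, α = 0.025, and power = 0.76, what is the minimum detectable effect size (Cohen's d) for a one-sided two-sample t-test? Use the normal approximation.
d ≈ 0.27

Minimum detectable effect (two-sample t-test, normal approximation):
d = (z_α + z_β) / √(n/2)
d = (1.960 + 0.706) / √(198/2)
d = 2.666 / 9.950
d ≈ 0.27

By Cohen's convention (0.2 small / 0.5 medium / 0.8 large): small effect.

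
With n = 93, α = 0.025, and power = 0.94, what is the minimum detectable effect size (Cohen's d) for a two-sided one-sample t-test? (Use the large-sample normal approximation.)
d ≈ 0.39

Minimum detectable effect (one-sample t-test, normal approximation):
d = (z_{α/2} + z_β) / √n
d = (2.241 + 1.555) / √93
d = 3.796 / 9.644
d ≈ 0.39

By Cohen's convention (0.2 small / 0.5 medium / 0.8 large): small effect.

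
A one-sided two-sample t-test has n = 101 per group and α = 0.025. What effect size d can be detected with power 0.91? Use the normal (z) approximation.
d ≈ 0.46

Minimum detectable effect (two-sample t-test, normal approximation):
d = (z_α + z_β) / √(n/2)
d = (1.960 + 1.341) / √(101/2)
d = 3.301 / 7.106
d ≈ 0.46

By Cohen's convention (0.2 small / 0.5 medium / 0.8 large): small effect.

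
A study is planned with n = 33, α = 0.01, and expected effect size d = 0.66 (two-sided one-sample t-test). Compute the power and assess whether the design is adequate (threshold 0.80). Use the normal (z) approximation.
Power ≈ 0.89; the study is adequately powered (power ≥ 0.80)

Power calculation (one-sample t-test, normal approximation):
z_β = d · √n - z_{α/2}
z_β = 0.66 · √33 - 2.576
z_β = 0.66 · 5.745 - 2.576
z_β = 1.216

Power = Φ(z_β) = Φ(1.216) ≈ 0.888

Effect size d = 0.66 is medium by Cohen's convention (0.2/0.5/0.8).

Threshold: power ≥ 0.80 is conventionally adequate.
Power ≈ 0.89 → the study is adequately powered (power ≥ 0.80).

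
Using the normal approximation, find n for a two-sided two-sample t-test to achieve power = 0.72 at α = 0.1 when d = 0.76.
n = 18 per group

Sample size formula (two-sample t-test, normal approximation):
n = 2 · ((z_{α/2} + z_β) / d)²

z_{α/2} = 1.645 (for α = 0.1, two-sided)
z_β = 0.583 (for power = 0.72)
d = 0.76

n = 2 · ((1.645 + 0.583) / 0.76)²
n = 2 · (2.932)²
n ≈ 17.19
Round up to the next whole number: n = 18 per group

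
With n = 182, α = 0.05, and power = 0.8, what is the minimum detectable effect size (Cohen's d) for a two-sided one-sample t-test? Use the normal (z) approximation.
d ≈ 0.21

Minimum detectable effect (one-sample t-test, normal approximation):
d = (z_{α/2} + z_β) / √n
d = (1.960 + 0.842) / √182
d = 2.802 / 13.491
d ≈ 0.21

By Cohen's convention (0.2 small / 0.5 medium / 0.8 large): small effect.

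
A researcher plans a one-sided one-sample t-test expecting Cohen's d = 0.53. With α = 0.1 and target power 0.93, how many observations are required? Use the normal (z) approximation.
n = 28

Sample size formula (one-sample t-test, normal approximation):
n = ((z_α + z_β) / d)²

z_α = 1.282 (for α = 0.1, one-sided)
z_β = 1.476 (for power = 0.93)
d = 0.53

n = ((1.282 + 1.476) / 0.53)²
n = (5.204)²
n ≈ 27.08
Round up to the next whole number: n = 28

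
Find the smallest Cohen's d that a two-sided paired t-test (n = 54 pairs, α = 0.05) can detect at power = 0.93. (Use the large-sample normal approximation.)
d ≈ 0.47

Minimum detectable effect (paired t-test, normal approximation):
d = (z_{α/2} + z_β) / √n
d = (1.960 + 1.476) / √54
d = 3.436 / 7.348
d ≈ 0.47

By Cohen's convention (0.2 small / 0.5 medium / 0.8 large): small effect.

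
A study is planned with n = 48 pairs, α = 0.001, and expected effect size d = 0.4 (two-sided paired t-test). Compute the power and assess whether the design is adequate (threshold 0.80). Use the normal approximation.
Power ≈ 0.30; the study is underpowered (power < 0.80)

Power calculation (paired t-test, normal approximation):
z_β = d · √n - z_{α/2}
z_β = 0.4 · √48 - 3.291
z_β = 0.4 · 6.928 - 3.291
z_β = -0.519

Power = Φ(z_β) = Φ(-0.519) ≈ 0.302

Effect size d = 0.4 is small by Cohen's convention (0.2/0.5/0.8).

Threshold: power ≥ 0.80 is conventionally adequate.
Power ≈ 0.30 → the study is underpowered (power < 0.80).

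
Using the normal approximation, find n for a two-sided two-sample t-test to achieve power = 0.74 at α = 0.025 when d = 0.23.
n = 315 per group

Sample size formula (two-sample t-test, normal approximation):
n = 2 · ((z_{α/2} + z_β) / d)²

z_{α/2} = 2.241 (for α = 0.025, two-sided)
z_β = 0.643 (for power = 0.74)
d = 0.23

n = 2 · ((2.241 + 0.643) / 0.23)²
n = 2 · (12.539)²
n ≈ 314.45
Round up to the next whole number: n = 315 per group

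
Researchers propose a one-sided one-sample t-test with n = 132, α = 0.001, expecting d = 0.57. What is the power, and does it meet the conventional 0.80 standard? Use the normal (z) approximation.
Power ≈ 1.00; the study is adequately powered (power ≥ 0.80)

Power calculation (one-sample t-test, normal approximation):
z_β = d · √n - z_α
z_β = 0.57 · √132 - 3.090
z_β = 0.57 · 11.489 - 3.090
z_β = 3.459

Power = Φ(z_β) = Φ(3.459) ≈ 1.000

Effect size d = 0.57 is medium by Cohen's convention (0.2/0.5/0.8).

Threshold: power ≥ 0.80 is conventionally adequate.
Power ≈ 1.00 → the study is adequately powered (power ≥ 0.80).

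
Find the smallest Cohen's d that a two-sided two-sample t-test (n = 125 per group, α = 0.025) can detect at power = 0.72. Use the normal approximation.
d ≈ 0.36

Minimum detectable effect (two-sample t-test, normal approximation):
d = (z_{α/2} + z_β) / √(n/2)
d = (2.241 + 0.583) / √(125/2)
d = 2.824 / 7.906
d ≈ 0.36

By Cohen's convention (0.2 small / 0.5 medium / 0.8 large): small effect.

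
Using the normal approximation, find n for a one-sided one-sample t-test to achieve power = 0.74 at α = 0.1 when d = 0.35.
n = 31

Sample size formula (one-sample t-test, normal approximation):
n = ((z_α + z_β) / d)²

z_α = 1.282 (for α = 0.1, one-sided)
z_β = 0.643 (for power = 0.74)
d = 0.35

n = ((1.282 + 0.643) / 0.35)²
n = (5.500)²
n ≈ 30.25
Round up to the next whole number: n = 31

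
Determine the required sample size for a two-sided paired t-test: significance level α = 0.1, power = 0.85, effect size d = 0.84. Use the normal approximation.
n = 11 pairs

Sample size formula (paired t-test, normal approximation):
n = ((z_{α/2} + z_β) / d)²

z_{α/2} = 1.645 (for α = 0.1, two-sided)
z_β = 1.036 (for power = 0.85)
d = 0.84

n = ((1.645 + 1.036) / 0.84)²
n = (3.192)²
n ≈ 10.19
Round up to the next whole number: n = 11 pairs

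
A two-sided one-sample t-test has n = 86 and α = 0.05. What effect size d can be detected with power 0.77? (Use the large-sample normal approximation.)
d ≈ 0.29

Minimum detectable effect (one-sample t-test, normal approximation):
d = (z_{α/2} + z_β) / √n
d = (1.960 + 0.739) / √86
d = 2.699 / 9.274
d ≈ 0.29

By Cohen's convention (0.2 small / 0.5 medium / 0.8 large): small effect.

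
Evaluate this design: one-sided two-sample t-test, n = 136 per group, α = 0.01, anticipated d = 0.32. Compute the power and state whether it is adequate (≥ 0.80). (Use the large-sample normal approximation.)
Power ≈ 0.62; the study is underpowered (power < 0.80)

Power calculation (two-sample t-test, normal approximation):
z_β = d · √(n/2) - z_α
z_β = 0.32 · √(136/2) - 2.326
z_β = 0.32 · 8.246 - 2.326
z_β = 0.312

Power = Φ(z_β) = Φ(0.312) ≈ 0.623

Effect size d = 0.32 is small by Cohen's convention (0.2/0.5/0.8).

Threshold: power ≥ 0.80 is conventionally adequate.
Power ≈ 0.62 → the study is underpowered (power < 0.80).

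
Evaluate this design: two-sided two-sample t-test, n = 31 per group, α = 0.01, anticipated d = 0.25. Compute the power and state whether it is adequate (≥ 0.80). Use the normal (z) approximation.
Power ≈ 0.06; the study is underpowered (power < 0.80)

Power calculation (two-sample t-test, normal approximation):
z_β = d · √(n/2) - z_{α/2}
z_β = 0.25 · √(31/2) - 2.576
z_β = 0.25 · 3.937 - 2.576
z_β = -1.592

Power = Φ(z_β) = Φ(-1.592) ≈ 0.056

Effect size d = 0.25 is small by Cohen's convention (0.2/0.5/0.8).

Threshold: power ≥ 0.80 is conventionally adequate.
Power ≈ 0.06 → the study is underpowered (power < 0.80).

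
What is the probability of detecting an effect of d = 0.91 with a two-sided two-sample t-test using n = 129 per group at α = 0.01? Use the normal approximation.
Power ≈ 1.00

Power calculation (two-sample t-test, normal approximation):
z_β = d · √(n/2) - z_{α/2}
z_β = 0.91 · √(129/2) - 2.576
z_β = 0.91 · 8.031 - 2.576
z_β = 4.733

Power = Φ(z_β) = Φ(4.733) ≈ 1.000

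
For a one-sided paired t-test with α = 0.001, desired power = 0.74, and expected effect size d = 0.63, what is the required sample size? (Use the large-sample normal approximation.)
n = 36 pairs

Sample size formula (paired t-test, normal approximation):
n = ((z_α + z_β) / d)²

z_α = 3.090 (for α = 0.001, one-sided)
z_β = 0.643 (for power = 0.74)
d = 0.63

n = ((3.090 + 0.643) / 0.63)²
n = (5.925)²
n ≈ 35.11
Round up to the next whole number: n = 36 pairs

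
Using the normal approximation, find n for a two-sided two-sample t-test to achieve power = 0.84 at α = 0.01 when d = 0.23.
n = 482 per group

Sample size formula (two-sample t-test, normal approximation):
n = 2 · ((z_{α/2} + z_β) / d)²

z_{α/2} = 2.576 (for α = 0.01, two-sided)
z_β = 0.994 (for power = 0.84)
d = 0.23

n = 2 · ((2.576 + 0.994) / 0.23)²
n = 2 · (15.522)²
n ≈ 481.86
Round up to the next whole number: n = 482 per group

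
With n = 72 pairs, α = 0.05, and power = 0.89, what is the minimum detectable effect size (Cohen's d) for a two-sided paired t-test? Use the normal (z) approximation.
d ≈ 0.38

Minimum detectable effect (paired t-test, normal approximation):
d = (z_{α/2} + z_β) / √n
d = (1.960 + 1.227) / √72
d = 3.186 / 8.485
d ≈ 0.38

By Cohen's convention (0.2 small / 0.5 medium / 0.8 large): small effect.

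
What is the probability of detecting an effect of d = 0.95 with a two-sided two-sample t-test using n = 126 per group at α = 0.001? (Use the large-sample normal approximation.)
Power ≈ 1.00

Power calculation (two-sample t-test, normal approximation):
z_β = d · √(n/2) - z_{α/2}
z_β = 0.95 · √(126/2) - 3.291
z_β = 0.95 · 7.937 - 3.291
z_β = 4.250

Power = Φ(z_β) = Φ(4.250) ≈ 1.000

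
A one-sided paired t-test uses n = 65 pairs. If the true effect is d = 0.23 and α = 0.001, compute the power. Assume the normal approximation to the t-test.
Power ≈ 0.11

Power calculation (paired t-test, normal approximation):
z_β = d · √n - z_α
z_β = 0.23 · √65 - 3.090
z_β = 0.23 · 8.062 - 3.090
z_β = -1.236

Power = Φ(z_β) = Φ(-1.236) ≈ 0.108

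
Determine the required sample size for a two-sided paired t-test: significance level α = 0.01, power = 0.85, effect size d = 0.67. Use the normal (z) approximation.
n = 30 pairs

Sample size formula (paired t-test, normal approximation):
n = ((z_{α/2} + z_β) / d)²

z_{α/2} = 2.576 (for α = 0.01, two-sided)
z_β = 1.036 (for power = 0.85)
d = 0.67

n = ((2.576 + 1.036) / 0.67)²
n = (5.391)²
n ≈ 29.06
Round up to the next whole number: n = 30 pairs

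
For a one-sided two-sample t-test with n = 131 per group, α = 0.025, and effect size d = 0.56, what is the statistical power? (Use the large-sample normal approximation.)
Power ≈ 0.99

Power calculation (two-sample t-test, normal approximation):
z_β = d · √(n/2) - z_α
z_β = 0.56 · √(131/2) - 1.960
z_β = 0.56 · 8.093 - 1.960
z_β = 2.572

Power = Φ(z_β) = Φ(2.572) ≈ 0.995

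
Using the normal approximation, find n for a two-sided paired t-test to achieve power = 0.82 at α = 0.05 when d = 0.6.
n = 23 pairs

Sample size formula (paired t-test, normal approximation):
n = ((z_{α/2} + z_β) / d)²

z_{α/2} = 1.960 (for α = 0.05, two-sided)
z_β = 0.915 (for power = 0.82)
d = 0.6

n = ((1.960 + 0.915) / 0.6)²
n = (4.792)²
n ≈ 22.96
Round up to the next whole number: n = 23 pairs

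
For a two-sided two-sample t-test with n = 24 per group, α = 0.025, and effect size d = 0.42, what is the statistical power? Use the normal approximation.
Power ≈ 0.22

Power calculation (two-sample t-test, normal approximation):
z_β = d · √(n/2) - z_{α/2}
z_β = 0.42 · √(24/2) - 2.241
z_β = 0.42 · 3.464 - 2.241
z_β = -0.786

Power = Φ(z_β) = Φ(-0.786) ≈ 0.216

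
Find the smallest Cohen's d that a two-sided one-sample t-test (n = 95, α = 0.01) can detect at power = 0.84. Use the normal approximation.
d ≈ 0.37

Minimum detectable effect (one-sample t-test, normal approximation):
d = (z_{α/2} + z_β) / √n
d = (2.576 + 0.994) / √95
d = 3.570 / 9.747
d ≈ 0.37

By Cohen's convention (0.2 small / 0.5 medium / 0.8 large): small effect.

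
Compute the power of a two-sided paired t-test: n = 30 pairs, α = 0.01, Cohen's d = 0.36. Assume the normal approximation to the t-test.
Power ≈ 0.27

Power calculation (paired t-test, normal approximation):
z_β = d · √n - z_{α/2}
z_β = 0.36 · √30 - 2.576
z_β = 0.36 · 5.477 - 2.576
z_β = -0.604

Power = Φ(z_β) = Φ(-0.604) ≈ 0.273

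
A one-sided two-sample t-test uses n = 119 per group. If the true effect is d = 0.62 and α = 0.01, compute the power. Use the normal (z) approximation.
Power ≈ 0.99

Power calculation (two-sample t-test, normal approximation):
z_β = d · √(n/2) - z_α
z_β = 0.62 · √(119/2) - 2.326
z_β = 0.62 · 7.714 - 2.326
z_β = 2.456

Power = Φ(z_β) = Φ(2.456) ≈ 0.993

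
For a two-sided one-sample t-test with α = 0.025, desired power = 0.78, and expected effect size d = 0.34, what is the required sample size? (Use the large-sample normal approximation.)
n = 79

Sample size formula (one-sample t-test, normal approximation):
n = ((z_{α/2} + z_β) / d)²

z_{α/2} = 2.241 (for α = 0.025, two-sided)
z_β = 0.772 (for power = 0.78)
d = 0.34

n = ((2.241 + 0.772) / 0.34)²
n = (8.862)²
n ≈ 78.54
Round up to the next whole number: n = 79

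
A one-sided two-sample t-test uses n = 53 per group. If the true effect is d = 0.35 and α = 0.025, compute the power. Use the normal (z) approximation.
Power ≈ 0.44

Power calculation (two-sample t-test, normal approximation):
z_β = d · √(n/2) - z_α
z_β = 0.35 · √(53/2) - 1.960
z_β = 0.35 · 5.148 - 1.960
z_β = -0.158

Power = Φ(z_β) = Φ(-0.158) ≈ 0.437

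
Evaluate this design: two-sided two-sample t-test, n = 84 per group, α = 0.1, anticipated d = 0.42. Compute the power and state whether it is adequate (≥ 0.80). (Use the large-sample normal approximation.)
Power ≈ 0.86; the study is adequately powered (power ≥ 0.80)

Power calculation (two-sample t-test, normal approximation):
z_β = d · √(n/2) - z_{α/2}
z_β = 0.42 · √(84/2) - 1.645
z_β = 0.42 · 6.481 - 1.645
z_β = 1.077

Power = Φ(z_β) = Φ(1.077) ≈ 0.859

Effect size d = 0.42 is small by Cohen's convention (0.2/0.5/0.8).

Threshold: power ≥ 0.80 is conventionally adequate.
Power ≈ 0.86 → the study is adequately powered (power ≥ 0.80).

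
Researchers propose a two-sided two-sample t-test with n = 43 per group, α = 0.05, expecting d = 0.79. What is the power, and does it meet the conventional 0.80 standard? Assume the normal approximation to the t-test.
Power ≈ 0.96; the study is adequately powered (power ≥ 0.80)

Power calculation (two-sample t-test, normal approximation):
z_β = d · √(n/2) - z_{α/2}
z_β = 0.79 · √(43/2) - 1.960
z_β = 0.79 · 4.637 - 1.960
z_β = 1.703

Power = Φ(z_β) = Φ(1.703) ≈ 0.956

Effect size d = 0.79 is medium by Cohen's convention (0.2/0.5/0.8).

Threshold: power ≥ 0.80 is conventionally adequate.
Power ≈ 0.96 → the study is adequately powered (power ≥ 0.80).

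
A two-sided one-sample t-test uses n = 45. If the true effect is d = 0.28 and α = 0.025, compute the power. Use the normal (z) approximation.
Power ≈ 0.36

Power calculation (one-sample t-test, normal approximation):
z_β = d · √n - z_{α/2}
z_β = 0.28 · √45 - 2.241
z_β = 0.28 · 6.708 - 2.241
z_β = -0.363

Power = Φ(z_β) = Φ(-0.363) ≈ 0.358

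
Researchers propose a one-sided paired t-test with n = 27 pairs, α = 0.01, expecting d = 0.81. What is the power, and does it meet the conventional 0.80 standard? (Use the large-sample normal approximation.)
Power ≈ 0.97; the study is adequately powered (power ≥ 0.80)

Power calculation (paired t-test, normal approximation):
z_β = d · √n - z_α
z_β = 0.81 · √27 - 2.326
z_β = 0.81 · 5.196 - 2.326
z_β = 1.883

Power = Φ(z_β) = Φ(1.883) ≈ 0.970

Effect size d = 0.81 is large by Cohen's convention (0.2/0.5/0.8).

Threshold: power ≥ 0.80 is conventionally adequate.
Power ≈ 0.97 → the study is adequately powered (power ≥ 0.80).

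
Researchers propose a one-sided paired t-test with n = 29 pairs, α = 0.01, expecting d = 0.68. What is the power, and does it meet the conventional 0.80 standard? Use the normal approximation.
Power ≈ 0.91; the study is adequately powered (power ≥ 0.80)

Power calculation (paired t-test, normal approximation):
z_β = d · √n - z_α
z_β = 0.68 · √29 - 2.326
z_β = 0.68 · 5.385 - 2.326
z_β = 1.336

Power = Φ(z_β) = Φ(1.336) ≈ 0.909

Effect size d = 0.68 is medium by Cohen's convention (0.2/0.5/0.8).

Threshold: power ≥ 0.80 is conventionally adequate.
Power ≈ 0.91 → the study is adequately powered (power ≥ 0.80).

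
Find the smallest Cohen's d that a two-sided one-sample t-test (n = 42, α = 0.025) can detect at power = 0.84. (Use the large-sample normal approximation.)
d ≈ 0.50

Minimum detectable effect (one-sample t-test, normal approximation):
d = (z_{α/2} + z_β) / √n
d = (2.241 + 0.994) / √42
d = 3.236 / 6.481
d ≈ 0.50

By Cohen's convention (0.2 small / 0.5 medium / 0.8 large): medium effect.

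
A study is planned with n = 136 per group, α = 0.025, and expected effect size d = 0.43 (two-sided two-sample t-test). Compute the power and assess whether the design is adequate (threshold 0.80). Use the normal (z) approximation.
Power ≈ 0.90; the study is adequately powered (power ≥ 0.80)

Power calculation (two-sample t-test, normal approximation):
z_β = d · √(n/2) - z_{α/2}
z_β = 0.43 · √(136/2) - 2.241
z_β = 0.43 · 8.246 - 2.241
z_β = 1.304

Power = Φ(z_β) = Φ(1.304) ≈ 0.904

Effect size d = 0.43 is small by Cohen's convention (0.2/0.5/0.8).

Threshold: power ≥ 0.80 is conventionally adequate.
Power ≈ 0.90 → the study is adequately powered (power ≥ 0.80).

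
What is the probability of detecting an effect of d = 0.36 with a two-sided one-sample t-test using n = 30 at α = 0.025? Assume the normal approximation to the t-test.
Power ≈ 0.39

Power calculation (one-sample t-test, normal approximation):
z_β = d · √n - z_{α/2}
z_β = 0.36 · √30 - 2.241
z_β = 0.36 · 5.477 - 2.241
z_β = -0.270

Power = Φ(z_β) = Φ(-0.270) ≈ 0.394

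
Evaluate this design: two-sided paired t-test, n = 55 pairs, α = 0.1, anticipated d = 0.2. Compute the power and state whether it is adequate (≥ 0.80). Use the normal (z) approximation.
Power ≈ 0.44; the study is underpowered (power < 0.80)

Power calculation (paired t-test, normal approximation):
z_β = d · √n - z_{α/2}
z_β = 0.2 · √55 - 1.645
z_β = 0.2 · 7.416 - 1.645
z_β = -0.162

Power = Φ(z_β) = Φ(-0.162) ≈ 0.436

Effect size d = 0.2 is small by Cohen's convention (0.2/0.5/0.8).

Threshold: power ≥ 0.80 is conventionally adequate.
Power ≈ 0.44 → the study is underpowered (power < 0.80).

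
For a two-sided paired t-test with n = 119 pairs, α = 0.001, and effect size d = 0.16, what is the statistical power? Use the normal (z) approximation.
Power ≈ 0.06

Power calculation (paired t-test, normal approximation):
z_β = d · √n - z_{α/2}
z_β = 0.16 · √119 - 3.291
z_β = 0.16 · 10.909 - 3.291
z_β = -1.545

Power = Φ(z_β) = Φ(-1.545) ≈ 0.061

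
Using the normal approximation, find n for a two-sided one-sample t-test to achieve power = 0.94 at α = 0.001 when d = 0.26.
n = 348

Sample size formula (one-sample t-test, normal approximation):
n = ((z_{α/2} + z_β) / d)²

z_{α/2} = 3.291 (for α = 0.001, two-sided)
z_β = 1.555 (for power = 0.94)
d = 0.26

n = ((3.291 + 1.555) / 0.26)²
n = (18.638)²
n ≈ 347.38
Round up to the next whole number: n = 348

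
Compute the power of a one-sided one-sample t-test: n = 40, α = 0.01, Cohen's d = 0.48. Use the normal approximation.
Power ≈ 0.76

Power calculation (one-sample t-test, normal approximation):
z_β = d · √n - z_α
z_β = 0.48 · √40 - 2.326
z_β = 0.48 · 6.325 - 2.326
z_β = 0.709

Power = Φ(z_β) = Φ(0.709) ≈ 0.761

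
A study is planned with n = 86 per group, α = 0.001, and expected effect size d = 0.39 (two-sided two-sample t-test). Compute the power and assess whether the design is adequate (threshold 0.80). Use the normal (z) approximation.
Power ≈ 0.23; the study is underpowered (power < 0.80)

Power calculation (two-sample t-test, normal approximation):
z_β = d · √(n/2) - z_{α/2}
z_β = 0.39 · √(86/2) - 3.291
z_β = 0.39 · 6.557 - 3.291
z_β = -0.733

Power = Φ(z_β) = Φ(-0.733) ≈ 0.232

Effect size d = 0.39 is small by Cohen's convention (0.2/0.5/0.8).

Threshold: power ≥ 0.80 is conventionally adequate.
Power ≈ 0.23 → the study is underpowered (power < 0.80).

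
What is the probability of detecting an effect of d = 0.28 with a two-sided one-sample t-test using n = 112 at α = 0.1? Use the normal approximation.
Power ≈ 0.91

Power calculation (one-sample t-test, normal approximation):
z_β = d · √n - z_{α/2}
z_β = 0.28 · √112 - 1.645
z_β = 0.28 · 10.583 - 1.645
z_β = 1.318

Power = Φ(z_β) = Φ(1.318) ≈ 0.906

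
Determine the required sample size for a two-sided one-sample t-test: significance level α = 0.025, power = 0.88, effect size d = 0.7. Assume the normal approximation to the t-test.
n = 24

Sample size formula (one-sample t-test, normal approximation):
n = ((z_{α/2} + z_β) / d)²

z_{α/2} = 2.241 (for α = 0.025, two-sided)
z_β = 1.175 (for power = 0.88)
d = 0.7

n = ((2.241 + 1.175) / 0.7)²
n = (4.880)²
n ≈ 23.81
Round up to the next whole number: n = 24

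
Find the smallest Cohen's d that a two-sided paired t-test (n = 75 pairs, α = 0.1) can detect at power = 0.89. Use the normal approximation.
d ≈ 0.33

Minimum detectable effect (paired t-test, normal approximation):
d = (z_{α/2} + z_β) / √n
d = (1.645 + 1.227) / √75
d = 2.871 / 8.660
d ≈ 0.33

By Cohen's convention (0.2 small / 0.5 medium / 0.8 large): small effect.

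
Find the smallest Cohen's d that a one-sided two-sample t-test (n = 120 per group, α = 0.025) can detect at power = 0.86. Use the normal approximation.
d ≈ 0.39

Minimum detectable effect (two-sample t-test, normal approximation):
d = (z_α + z_β) / √(n/2)
d = (1.960 + 1.080) / √(120/2)
d = 3.040 / 7.746
d ≈ 0.39

By Cohen's convention (0.2 small / 0.5 medium / 0.8 large): small effect.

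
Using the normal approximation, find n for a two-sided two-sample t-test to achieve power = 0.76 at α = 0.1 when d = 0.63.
n = 28 per group

Sample size formula (two-sample t-test, normal approximation):
n = 2 · ((z_{α/2} + z_β) / d)²

z_{α/2} = 1.645 (for α = 0.1, two-sided)
z_β = 0.706 (for power = 0.76)
d = 0.63

n = 2 · ((1.645 + 0.706) / 0.63)²
n = 2 · (3.732)²
n ≈ 27.86
Round up to the next whole number: n = 28 per group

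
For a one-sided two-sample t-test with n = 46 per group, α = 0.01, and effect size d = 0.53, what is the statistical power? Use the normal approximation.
Power ≈ 0.59

Power calculation (two-sample t-test, normal approximation):
z_β = d · √(n/2) - z_α
z_β = 0.53 · √(46/2) - 2.326
z_β = 0.53 · 4.796 - 2.326
z_β = 0.215

Power = Φ(z_β) = Φ(0.215) ≈ 0.585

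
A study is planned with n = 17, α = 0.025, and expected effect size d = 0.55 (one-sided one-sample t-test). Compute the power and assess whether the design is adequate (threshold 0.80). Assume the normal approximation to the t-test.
Power ≈ 0.62; the study is underpowered (power < 0.80)

Power calculation (one-sample t-test, normal approximation):
z_β = d · √n - z_α
z_β = 0.55 · √17 - 1.960
z_β = 0.55 · 4.123 - 1.960
z_β = 0.308

Power = Φ(z_β) = Φ(0.308) ≈ 0.621

Effect size d = 0.55 is medium by Cohen's convention (0.2/0.5/0.8).

Threshold: power ≥ 0.80 is conventionally adequate.
Power ≈ 0.62 → the study is underpowered (power < 0.80).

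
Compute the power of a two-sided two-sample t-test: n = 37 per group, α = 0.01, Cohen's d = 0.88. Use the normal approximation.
Power ≈ 0.89

Power calculation (two-sample t-test, normal approximation):
z_β = d · √(n/2) - z_{α/2}
z_β = 0.88 · √(37/2) - 2.576
z_β = 0.88 · 4.301 - 2.576
z_β = 1.209

Power = Φ(z_β) = Φ(1.209) ≈ 0.887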